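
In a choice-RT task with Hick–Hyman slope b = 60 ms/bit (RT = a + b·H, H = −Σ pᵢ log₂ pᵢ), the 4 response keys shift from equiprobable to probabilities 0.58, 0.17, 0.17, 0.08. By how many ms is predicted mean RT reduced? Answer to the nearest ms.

The RT saving is b·ΔH. Equiprobable H₀ = log₂(4) = 2.0000 bits; with the given probabilities H = 1.6165 bits.
b·(H₀ − H) = 60 × (2.0000 − 1.6165) = 23.01 ms.

23 ms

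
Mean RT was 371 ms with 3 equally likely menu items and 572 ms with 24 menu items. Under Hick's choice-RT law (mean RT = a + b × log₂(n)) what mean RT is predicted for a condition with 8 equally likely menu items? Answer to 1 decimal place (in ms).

465.8 ms

With log₂ n on the abscissa the relation is linear; from the two conditions:
  b = (572 − 371) / (log₂ 24 − log₂ 3) = 201 / (4.5850 − 1.5850) = 67.000 ms/bit
  a = 371 − 67.000 × 1.5850 = 264.808 ms
Then RT(8) = 264.808 + 67.000 × log₂ 8 = 264.808 + 67.000 × 3 ≈ 465.808 ms.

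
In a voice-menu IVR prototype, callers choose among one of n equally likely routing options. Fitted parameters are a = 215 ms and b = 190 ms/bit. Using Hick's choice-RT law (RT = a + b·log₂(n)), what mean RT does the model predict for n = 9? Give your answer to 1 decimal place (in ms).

817.3 ms

log₂(9) = 3.1699 bits, so RT = 215 + 190 × 3.1699 ≈ 817.286 ms.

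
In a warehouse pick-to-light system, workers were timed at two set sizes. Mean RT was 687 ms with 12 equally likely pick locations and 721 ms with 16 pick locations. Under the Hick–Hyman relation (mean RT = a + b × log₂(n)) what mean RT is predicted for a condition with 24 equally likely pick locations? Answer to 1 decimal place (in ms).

768.9 ms

With log₂ n on the abscissa the relation is linear; from the two conditions:
  b = (721 − 687) / (log₂ 16 − log₂ 12) = 34 / (4 − 3.5850) = 81.920 ms/bit
  a = 687 − 81.920 × 3.5850 = 393.319 ms
Then RT(24) = 393.319 + 81.920 × log₂ 24 = 393.319 + 81.920 × 4.5850 ≈ 768.920 ms.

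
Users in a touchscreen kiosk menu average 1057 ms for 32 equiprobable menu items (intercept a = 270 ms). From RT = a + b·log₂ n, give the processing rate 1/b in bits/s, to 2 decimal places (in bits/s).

Choice component = 1057 − 270 = 787 ms over log₂(32) = 5 bits.
b = 787 / 5 = 157.400 ms/bit, so 1/b = 6.353 bits/s.

6.35 bits/s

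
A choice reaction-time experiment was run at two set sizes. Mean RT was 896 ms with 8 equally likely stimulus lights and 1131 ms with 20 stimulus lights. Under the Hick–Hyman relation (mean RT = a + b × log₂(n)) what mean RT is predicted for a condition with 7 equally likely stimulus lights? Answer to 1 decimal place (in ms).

861.8 ms

RT is linear in log₂ n, so two points fix the line:
  b = (1131 − 896) / (log₂ 20 − log₂ 8) = 235 / (4.3219 − 3) = 177.771 ms/bit
  a = 896 − 177.771 × 3 = 362.688 ms
Then RT(7) = 362.688 + 177.771 × log₂ 7 = 362.688 + 177.771 × 2.8074 ≈ 861.753 ms.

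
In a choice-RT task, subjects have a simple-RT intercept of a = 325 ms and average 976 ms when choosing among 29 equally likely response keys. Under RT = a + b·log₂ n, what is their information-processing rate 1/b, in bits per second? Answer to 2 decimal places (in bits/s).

Choice component = 976 − 325 = 651 ms over log₂(29) = 4.8580 bits.
b = 651 / 4.8580 = 134.006 ms/bit, so 1/b = 7.462 bits/s.

7.46 bits/s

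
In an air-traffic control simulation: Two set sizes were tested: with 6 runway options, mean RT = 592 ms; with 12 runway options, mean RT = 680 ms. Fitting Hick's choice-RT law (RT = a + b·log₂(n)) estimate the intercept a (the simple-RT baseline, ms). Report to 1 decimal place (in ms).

The slope on a log₂ axis is (680 − 592) / (3.5850 − 2.5850) = 88.000 ms/bit.
a = RT₁ − b·log₂ n₁ = 592 − 88.000 × 2.5850 = 364.523 ms.

364.5 ms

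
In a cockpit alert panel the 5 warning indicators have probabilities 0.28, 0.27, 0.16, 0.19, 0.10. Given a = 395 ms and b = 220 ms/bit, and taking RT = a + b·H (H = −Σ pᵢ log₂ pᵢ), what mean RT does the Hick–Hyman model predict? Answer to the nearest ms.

887 ms

Entropy contributions −pᵢ log₂ pᵢ: 0.5142, 0.5100, 0.4230, 0.4552, 0.3322; sum H = 2.2347 bits.
RT = a + bH = 395 + 220·2.2347 = 886.63 ms.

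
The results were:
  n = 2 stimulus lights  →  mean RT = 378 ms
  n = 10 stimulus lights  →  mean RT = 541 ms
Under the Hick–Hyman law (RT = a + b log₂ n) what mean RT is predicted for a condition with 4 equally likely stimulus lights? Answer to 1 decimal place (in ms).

Fit slope and intercept:
  b = (541 − 378) / (log₂ 10 − log₂ 2) = 163 / (3.3219 − 1) = 70.200 ms/bit
  a = 378 − 70.200 × 1 = 307.800 ms
Then RT(4) = 307.800 + 70.200 × log₂ 4 = 307.800 + 70.200 × 2 ≈ 448.200 ms.

448.2 ms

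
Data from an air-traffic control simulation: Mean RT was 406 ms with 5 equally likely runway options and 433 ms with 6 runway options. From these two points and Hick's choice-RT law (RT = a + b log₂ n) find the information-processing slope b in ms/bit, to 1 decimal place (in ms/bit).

102.6 ms/bit

b = (RT₂ − RT₁)/(log₂ n₂ − log₂ n₁) = (433 − 406)/(2.5850 − 2.3219) = 102.648 ms/bit.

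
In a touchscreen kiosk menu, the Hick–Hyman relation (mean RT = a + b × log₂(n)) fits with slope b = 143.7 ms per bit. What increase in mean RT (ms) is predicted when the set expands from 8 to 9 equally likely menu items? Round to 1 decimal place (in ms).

24.4 ms

The intercept a cancels: ΔRT = b·(log₂ n₂ − log₂ n₁) = b·log₂(n₂/n₁).
log₂(9) − log₂(8) = 3.1699 − 3 = 0.1699.
ΔRT = 143.7 × 0.1699 = 24.418 ms.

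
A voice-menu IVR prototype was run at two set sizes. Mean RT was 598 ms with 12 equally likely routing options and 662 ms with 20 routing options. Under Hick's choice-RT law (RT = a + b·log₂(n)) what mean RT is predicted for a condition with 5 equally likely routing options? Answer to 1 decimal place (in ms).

Solve the two-equation system in a and b:
  b = (662 − 598) / (log₂ 20 − log₂ 12) = 64 / (4.3219 − 3.5850) = 86.843 ms/bit
  a = 598 − 86.843 × 3.5850 = 286.673 ms
Then RT(5) = 286.673 + 86.843 × log₂ 5 = 286.673 + 86.843 × 2.3219 ≈ 488.315 ms.

488.3 ms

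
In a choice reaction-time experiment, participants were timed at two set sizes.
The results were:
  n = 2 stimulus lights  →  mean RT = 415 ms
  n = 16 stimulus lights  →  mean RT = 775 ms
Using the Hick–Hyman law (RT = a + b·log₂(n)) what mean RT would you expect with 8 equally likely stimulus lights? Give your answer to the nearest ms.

655 ms

RT is linear in log₂ n, so two points fix the line:
  b = (775 − 415) / (log₂ 16 − log₂ 2) = 360 / (4 − 1) = 120 ms/bit
  a = 415 − 120 × 1 = 295 ms
Then RT(8) = 295 + 120 × log₂ 8 = 295 + 120 × 3 ≈ 655.000 ms.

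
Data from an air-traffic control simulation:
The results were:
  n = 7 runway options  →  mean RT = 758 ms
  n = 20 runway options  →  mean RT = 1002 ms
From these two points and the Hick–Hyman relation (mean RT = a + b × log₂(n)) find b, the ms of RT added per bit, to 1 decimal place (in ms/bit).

Slope: b = (1002 − 758) / (log₂ 20 − log₂ 7) = 244/1.5146 = 161.101 ms/bit.

161.1 ms/bit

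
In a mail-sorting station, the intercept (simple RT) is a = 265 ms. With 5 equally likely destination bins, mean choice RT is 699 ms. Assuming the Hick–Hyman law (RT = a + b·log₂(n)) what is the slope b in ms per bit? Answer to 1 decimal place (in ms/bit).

5 alternatives carry log₂ 5 = 2.3219 bits; the choice cost is 699 − 265 = 434 ms, so b = 434/2.3219 = 186.914 ms/bit.

186.9 ms/bit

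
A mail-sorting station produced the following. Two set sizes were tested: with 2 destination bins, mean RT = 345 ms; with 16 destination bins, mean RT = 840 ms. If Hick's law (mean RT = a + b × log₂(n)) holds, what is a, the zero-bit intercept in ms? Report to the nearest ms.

180 ms

Slope: b = (840 − 345) / (log₂ 16 − log₂ 2) = 495/3.0000 = 165 ms/bit.
a = RT₁ − b·log₂ n₁ = 345 − 165 × 1 = 180.000 ms.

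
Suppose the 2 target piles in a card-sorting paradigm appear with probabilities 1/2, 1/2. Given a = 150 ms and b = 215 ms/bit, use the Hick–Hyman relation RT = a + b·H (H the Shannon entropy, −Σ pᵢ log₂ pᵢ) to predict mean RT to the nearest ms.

Each term −pᵢ log₂ pᵢ: 0.5·1 + 0.5·1; summed, H = 1.000 bits.
Mean RT = a + bH = 150 + 215·1.000 = 365.00 ms.

365 ms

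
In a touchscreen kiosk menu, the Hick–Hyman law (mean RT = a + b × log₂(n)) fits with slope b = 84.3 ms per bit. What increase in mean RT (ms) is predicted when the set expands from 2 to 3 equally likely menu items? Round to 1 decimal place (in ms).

Only the slope matters, since a is common to both: ΔRT = b·log₂(n₂/n₁).
log₂(3) − log₂(2) = 1.5850 − 1 = 0.5850.
ΔRT = 84.3 × 0.5850 = 49.312 ms.

49.3 ms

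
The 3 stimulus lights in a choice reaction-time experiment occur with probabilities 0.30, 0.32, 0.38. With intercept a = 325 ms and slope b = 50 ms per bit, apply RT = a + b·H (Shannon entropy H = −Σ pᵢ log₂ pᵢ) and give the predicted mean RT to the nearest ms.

404 ms

Entropy contributions −pᵢ log₂ pᵢ: 0.5211, 0.5260, 0.5305; sum H = 1.5776 bits.
RT = a + bH = 325 + 50·1.5776 = 403.88 ms.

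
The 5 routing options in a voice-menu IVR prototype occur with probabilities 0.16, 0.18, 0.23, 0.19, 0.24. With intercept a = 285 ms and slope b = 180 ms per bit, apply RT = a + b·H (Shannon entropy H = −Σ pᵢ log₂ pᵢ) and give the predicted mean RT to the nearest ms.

Entropy contributions −pᵢ log₂ pᵢ: 0.4230, 0.4453, 0.4877, 0.4552, 0.4941; sum H = 2.3054 bits.
RT = a + bH = 285 + 180·2.3054 = 699.96 ms.

700 ms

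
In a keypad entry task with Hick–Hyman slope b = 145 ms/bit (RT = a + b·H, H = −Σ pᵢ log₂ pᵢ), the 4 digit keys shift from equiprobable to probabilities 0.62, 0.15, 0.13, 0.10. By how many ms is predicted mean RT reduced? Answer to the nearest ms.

Equiprobable entropy H₀ = log₂ 4 = 2.0000 bits.
Skewed entropy H = −Σ pᵢ log₂ pᵢ = 1.5530 bits.
ΔRT = b·(H₀ − H) = 145 × 0.4470 = 64.82 ms.

65 ms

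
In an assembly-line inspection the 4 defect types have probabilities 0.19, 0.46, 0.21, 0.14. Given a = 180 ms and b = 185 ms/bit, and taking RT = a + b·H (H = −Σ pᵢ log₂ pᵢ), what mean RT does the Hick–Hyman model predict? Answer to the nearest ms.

Entropy contributions −pᵢ log₂ pᵢ: 0.4552, 0.5153, 0.4728, 0.3971; sum H = 1.8405 bits.
RT = a + bH = 180 + 185·1.8405 = 520.49 ms.

520 ms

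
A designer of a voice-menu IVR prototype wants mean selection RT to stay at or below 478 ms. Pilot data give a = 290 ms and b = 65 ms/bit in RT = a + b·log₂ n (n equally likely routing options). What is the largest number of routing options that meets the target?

Set 290 + 65·log₂ n ≤ 478 → log₂ n ≤ (478 − 290)/65 = 2.8923.
So n ≤ 2^2.8923 = 7.425; the largest integer n is 7.

7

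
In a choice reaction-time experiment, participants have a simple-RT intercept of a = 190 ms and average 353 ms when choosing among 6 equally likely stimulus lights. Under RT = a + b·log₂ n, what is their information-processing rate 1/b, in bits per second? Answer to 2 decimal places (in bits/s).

15.86 bits/s

b = (353 − 190)/log₂ 6 = 163/2.5850 = 63.057 ms per bit = 0.06306 s/bit; the reciprocal is 15.859 bits/s.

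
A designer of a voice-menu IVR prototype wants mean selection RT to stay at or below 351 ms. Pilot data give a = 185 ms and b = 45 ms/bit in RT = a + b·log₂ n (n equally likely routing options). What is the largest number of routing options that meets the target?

45·log₂ n ≤ 351 − 185 = 166, giving log₂ n ≤ 3.6889 and n ≤ 12.896. The largest whole number is 12.

12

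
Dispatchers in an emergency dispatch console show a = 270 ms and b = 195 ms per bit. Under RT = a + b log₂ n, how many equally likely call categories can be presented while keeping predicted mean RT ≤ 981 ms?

Information budget: (981 − 270)/195 = 3.6462 bits, so n ≤ 2^3.6462 = 12.520 → at most 12.

12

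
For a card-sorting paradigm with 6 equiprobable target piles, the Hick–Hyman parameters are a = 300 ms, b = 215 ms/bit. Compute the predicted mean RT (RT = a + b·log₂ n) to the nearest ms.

log₂(6) = 2.5850 bits, so RT = 300 + 215 × 2.5850 ≈ 855.767 ms.

856 ms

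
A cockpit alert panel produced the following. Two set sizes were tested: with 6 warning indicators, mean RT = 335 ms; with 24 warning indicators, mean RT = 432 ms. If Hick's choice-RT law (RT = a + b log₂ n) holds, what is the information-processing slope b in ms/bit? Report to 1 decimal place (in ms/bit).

48.5 ms/bit

b = (RT₂ − RT₁)/(log₂ n₂ − log₂ n₁) = (432 − 335)/(4.5850 − 2.5850) = 48.500 ms/bit.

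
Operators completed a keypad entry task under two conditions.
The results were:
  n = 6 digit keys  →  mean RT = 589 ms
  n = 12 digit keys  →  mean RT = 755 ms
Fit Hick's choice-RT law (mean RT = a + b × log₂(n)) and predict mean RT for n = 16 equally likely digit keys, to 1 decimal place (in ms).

823.9 ms

Fit slope and intercept:
  b = (755 − 589) / (log₂ 12 − log₂ 6) = 166 / (3.5850 − 2.5850) = 166.000 ms/bit
  a = 589 − 166.000 × 2.5850 = 159.896 ms
Then RT(16) = 159.896 + 166.000 × log₂ 16 = 159.896 + 166.000 × 4 ≈ 823.896 ms.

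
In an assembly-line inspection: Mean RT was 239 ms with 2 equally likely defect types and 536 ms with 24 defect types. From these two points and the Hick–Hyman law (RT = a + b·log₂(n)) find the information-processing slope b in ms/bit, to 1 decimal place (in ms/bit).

82.8 ms/bit

The slope on a log₂ axis is (536 − 239) / (4.5850 − 1) = 82.846 ms/bit.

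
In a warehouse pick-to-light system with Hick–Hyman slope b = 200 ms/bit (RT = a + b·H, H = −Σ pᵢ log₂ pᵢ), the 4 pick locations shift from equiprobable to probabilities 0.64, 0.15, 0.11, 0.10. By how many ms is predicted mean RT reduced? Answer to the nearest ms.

The RT saving is b·ΔH. Equiprobable H₀ = log₂(4) = 2.0000 bits; with the given probabilities H = 1.5051 bits.
b·(H₀ − H) = 200 × (2.0000 − 1.5051) = 98.98 ms.

99 ms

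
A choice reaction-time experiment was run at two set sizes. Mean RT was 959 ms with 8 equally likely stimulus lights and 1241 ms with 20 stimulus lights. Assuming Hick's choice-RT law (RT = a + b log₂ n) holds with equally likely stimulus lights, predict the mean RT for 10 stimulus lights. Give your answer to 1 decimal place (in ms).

1027.7 ms

RT is linear in log₂ n, so two points fix the line:
  b = (1241 − 959) / (log₂ 20 − log₂ 8) = 282 / (4.3219 − 3) = 213.325 ms/bit
  a = 959 − 213.325 × 3 = 319.026 ms
Then RT(10) = 319.026 + 213.325 × log₂ 10 = 319.026 + 213.325 × 3.3219 ≈ 1027.675 ms.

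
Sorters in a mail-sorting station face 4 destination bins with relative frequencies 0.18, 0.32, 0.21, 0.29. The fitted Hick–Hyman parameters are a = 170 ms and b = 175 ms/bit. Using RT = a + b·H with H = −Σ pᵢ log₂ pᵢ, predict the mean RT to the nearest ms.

513 ms

Entropy contributions −pᵢ log₂ pᵢ: 0.4453, 0.5260, 0.4728, 0.5179; sum H = 1.9621 bits.
RT = a + bH = 170 + 175·1.9621 = 513.36 ms.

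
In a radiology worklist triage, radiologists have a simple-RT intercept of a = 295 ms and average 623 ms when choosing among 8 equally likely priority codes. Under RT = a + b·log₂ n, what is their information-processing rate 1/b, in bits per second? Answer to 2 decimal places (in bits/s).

b = (623 − 295)/log₂ 8 = 328/3 = 109.333 ms per bit = 0.10933 s/bit; the reciprocal is 9.146 bits/s.

9.15 bits/s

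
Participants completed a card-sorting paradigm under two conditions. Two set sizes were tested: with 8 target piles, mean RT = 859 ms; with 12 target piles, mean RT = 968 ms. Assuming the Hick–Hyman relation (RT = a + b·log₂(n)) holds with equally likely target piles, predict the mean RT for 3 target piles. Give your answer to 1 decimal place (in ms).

Fit slope and intercept:
  b = (968 − 859) / (log₂ 12 − log₂ 8) = 109 / (3.5850 − 3) = 186.337 ms/bit
  a = 859 − 186.337 × 3 = 299.990 ms
Then RT(3) = 299.990 + 186.337 × log₂ 3 = 299.990 + 186.337 × 1.5850 ≈ 595.327 ms.

595.3 ms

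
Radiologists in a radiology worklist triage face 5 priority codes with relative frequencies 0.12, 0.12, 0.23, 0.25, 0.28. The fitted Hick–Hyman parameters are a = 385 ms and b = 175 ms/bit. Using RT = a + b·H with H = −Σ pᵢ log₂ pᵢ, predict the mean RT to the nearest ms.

776 ms

H = 0.12·log₂(1/0.12) + 0.12·log₂(1/0.12) + 0.23·log₂(1/0.23) + 0.25·log₂(1/0.25) + 0.28·log₂(1/0.28) = 2.2360 bits.
RT = 385 + 175 × 2.2360 = 776.30 ms.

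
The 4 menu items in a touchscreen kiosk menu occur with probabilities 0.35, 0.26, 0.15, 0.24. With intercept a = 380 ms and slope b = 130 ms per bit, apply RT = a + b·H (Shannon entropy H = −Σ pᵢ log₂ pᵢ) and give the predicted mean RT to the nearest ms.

Entropy contributions −pᵢ log₂ pᵢ: 0.5301, 0.5053, 0.4105, 0.4941; sum H = 1.9401 bits.
RT = a + bH = 380 + 130·1.9401 = 632.21 ms.

632 ms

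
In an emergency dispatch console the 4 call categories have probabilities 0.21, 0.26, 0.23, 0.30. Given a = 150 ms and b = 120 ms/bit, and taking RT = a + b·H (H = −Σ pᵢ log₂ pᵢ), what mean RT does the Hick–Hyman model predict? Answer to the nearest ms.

388 ms

Entropy contributions −pᵢ log₂ pᵢ: 0.4728, 0.5053, 0.4877, 0.5211; sum H = 1.9869 bits.
RT = a + bH = 150 + 120·1.9869 = 388.42 ms.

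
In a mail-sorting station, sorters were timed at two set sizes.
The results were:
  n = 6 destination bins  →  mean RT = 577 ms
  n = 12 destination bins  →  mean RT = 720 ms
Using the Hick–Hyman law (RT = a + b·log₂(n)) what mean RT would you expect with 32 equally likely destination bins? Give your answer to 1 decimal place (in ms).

RT is linear in log₂ n, so two points fix the line:
  b = (720 − 577) / (log₂ 12 − log₂ 6) = 143 / (3.5850 − 2.5850) = 143.000 ms/bit
  a = 577 − 143.000 × 2.5850 = 207.350 ms
Then RT(32) = 207.350 + 143.000 × log₂ 32 = 207.350 + 143.000 × 5 ≈ 922.350 ms.

922.4 ms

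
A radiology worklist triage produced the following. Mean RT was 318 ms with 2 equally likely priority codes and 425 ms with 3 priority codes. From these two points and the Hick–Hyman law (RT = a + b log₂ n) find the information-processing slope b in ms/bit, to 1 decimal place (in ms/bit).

182.9 ms/bit

b = (RT₂ − RT₁)/(log₂ n₂ − log₂ n₁) = (425 − 318)/(1.5850 − 1) = 182.918 ms/bit.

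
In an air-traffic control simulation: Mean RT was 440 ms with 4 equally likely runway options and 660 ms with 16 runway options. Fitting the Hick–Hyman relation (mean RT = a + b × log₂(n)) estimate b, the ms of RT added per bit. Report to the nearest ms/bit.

110 ms/bit

The slope on a log₂ axis is (660 − 440) / (4 − 2) = 110 ms/bit.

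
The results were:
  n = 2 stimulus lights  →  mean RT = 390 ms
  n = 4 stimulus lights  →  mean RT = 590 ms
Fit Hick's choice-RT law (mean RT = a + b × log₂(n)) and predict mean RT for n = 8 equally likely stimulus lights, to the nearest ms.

790 ms

Fit slope and intercept:
  b = (590 − 390) / (log₂ 4 − log₂ 2) = 200 / (2 − 1) = 200 ms/bit
  a = 390 − 200 × 1 = 190 ms
Then RT(8) = 190 + 200 × log₂ 8 = 190 + 200 × 3 ≈ 790.000 ms.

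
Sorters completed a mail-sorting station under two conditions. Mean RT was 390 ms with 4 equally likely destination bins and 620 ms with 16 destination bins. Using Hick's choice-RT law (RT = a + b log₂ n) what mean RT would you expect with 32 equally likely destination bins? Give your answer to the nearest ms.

Fit slope and intercept:
  b = (620 − 390) / (log₂ 16 − log₂ 4) = 230 / (4 − 2) = 115 ms/bit
  a = 390 − 115 × 2 = 160 ms
Then RT(32) = 160 + 115 × log₂ 32 = 160 + 115 × 5 ≈ 735.000 ms.

735 ms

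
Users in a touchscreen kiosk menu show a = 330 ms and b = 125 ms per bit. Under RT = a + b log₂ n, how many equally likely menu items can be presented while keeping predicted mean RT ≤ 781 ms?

Set 330 + 125·log₂ n ≤ 781 → log₂ n ≤ (781 − 330)/125 = 3.6080.
So n ≤ 2^3.6080 = 12.193; the largest integer n is 12.

12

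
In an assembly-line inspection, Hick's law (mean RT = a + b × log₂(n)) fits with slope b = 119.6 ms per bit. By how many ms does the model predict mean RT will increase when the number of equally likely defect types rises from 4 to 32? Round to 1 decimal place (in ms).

ΔRT = (a + b log₂ n₂) − (a + b log₂ n₁) = b·(log₂ n₂ − log₂ n₁).
log₂(32) − log₂(4) = log₂(32/4) = log₂(8) = 3.
ΔRT = 119.6 × 3.0000 = 358.800 ms.

358.8 ms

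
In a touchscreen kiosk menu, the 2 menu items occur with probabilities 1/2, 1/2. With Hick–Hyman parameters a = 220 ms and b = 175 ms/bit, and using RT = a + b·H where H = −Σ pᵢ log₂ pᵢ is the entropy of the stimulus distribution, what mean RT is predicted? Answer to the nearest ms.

395 ms

H = −Σ pᵢ log₂ pᵢ = 0.5·1 + 0.5·1 = 1.000 bits.
RT = 220 + 175 × 1.000 = 395.00 ms.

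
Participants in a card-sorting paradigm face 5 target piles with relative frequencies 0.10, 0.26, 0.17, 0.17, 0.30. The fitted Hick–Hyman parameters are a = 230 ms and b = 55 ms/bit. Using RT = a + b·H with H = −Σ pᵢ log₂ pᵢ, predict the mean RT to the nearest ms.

H = 0.10·log₂(1/0.10) + 0.26·log₂(1/0.26) + 0.17·log₂(1/0.17) + 0.17·log₂(1/0.17) + 0.30·log₂(1/0.30) = 2.2277 bits.
RT = 230 + 55 × 2.2277 = 352.53 ms.

353 ms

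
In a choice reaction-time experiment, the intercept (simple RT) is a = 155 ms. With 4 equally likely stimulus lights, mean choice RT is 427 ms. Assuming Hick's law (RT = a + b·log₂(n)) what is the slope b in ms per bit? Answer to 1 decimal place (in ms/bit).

log₂(4) = 2 bits.
b = (RT − a)/log₂ n = (427 − 155) / 2 = 136.000 ms/bit.

136.0 ms/bit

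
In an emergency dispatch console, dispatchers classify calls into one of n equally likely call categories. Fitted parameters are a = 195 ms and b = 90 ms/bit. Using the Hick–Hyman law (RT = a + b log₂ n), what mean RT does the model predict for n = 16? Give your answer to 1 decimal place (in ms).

555.0 ms

log₂(16) = 4 bits, so RT = 195 + 90 × 4 ≈ 555.000 ms.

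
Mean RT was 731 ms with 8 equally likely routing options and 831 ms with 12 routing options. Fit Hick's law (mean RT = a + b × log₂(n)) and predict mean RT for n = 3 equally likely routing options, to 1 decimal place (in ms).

489.1 ms

RT is linear in log₂ n, so two points fix the line:
  b = (831 − 731) / (log₂ 12 − log₂ 8) = 100 / (3.5850 − 3) = 170.951 ms/bit
  a = 731 − 170.951 × 3 = 218.147 ms
Then RT(3) = 218.147 + 170.951 × log₂ 3 = 218.147 + 170.951 × 1.5850 ≈ 489.098 ms.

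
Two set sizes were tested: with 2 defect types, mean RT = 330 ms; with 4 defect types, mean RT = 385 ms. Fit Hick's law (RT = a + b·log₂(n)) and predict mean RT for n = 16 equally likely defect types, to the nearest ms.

495 ms

Fit slope and intercept:
  b = (385 − 330) / (log₂ 4 − log₂ 2) = 55 / (2 − 1) = 55 ms/bit
  a = 330 − 55 × 1 = 275 ms
Then RT(16) = 275 + 55 × log₂ 16 = 275 + 55 × 4 ≈ 495.000 ms.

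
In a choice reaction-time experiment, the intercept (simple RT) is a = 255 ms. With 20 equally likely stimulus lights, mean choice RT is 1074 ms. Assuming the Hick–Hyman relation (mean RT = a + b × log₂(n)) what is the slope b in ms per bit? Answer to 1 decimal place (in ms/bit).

20 alternatives carry log₂ 20 = 4.3219 bits; the choice cost is 1074 − 255 = 819 ms, so b = 819/4.3219 = 189.499 ms/bit.

189.5 ms/bit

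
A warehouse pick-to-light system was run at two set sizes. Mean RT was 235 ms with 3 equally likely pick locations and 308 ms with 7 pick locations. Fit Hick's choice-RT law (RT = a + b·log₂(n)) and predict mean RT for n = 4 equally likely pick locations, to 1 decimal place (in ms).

With log₂ n on the abscissa the relation is linear; from the two conditions:
  b = (308 − 235) / (log₂ 7 − log₂ 3) = 73 / (2.8074 − 1.5850) = 59.719 ms/bit
  a = 235 − 59.719 × 1.5850 = 140.348 ms
Then RT(4) = 140.348 + 59.719 × log₂ 4 = 140.348 + 59.719 × 2 ≈ 259.786 ms.

259.8 ms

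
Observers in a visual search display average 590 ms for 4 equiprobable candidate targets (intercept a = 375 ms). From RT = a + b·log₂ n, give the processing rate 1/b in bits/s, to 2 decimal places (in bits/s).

9.30 bits/s

b = (590 − 375)/log₂ 4 = 215/2 = 107.500 ms per bit = 0.10750 s/bit; the reciprocal is 9.302 bits/s.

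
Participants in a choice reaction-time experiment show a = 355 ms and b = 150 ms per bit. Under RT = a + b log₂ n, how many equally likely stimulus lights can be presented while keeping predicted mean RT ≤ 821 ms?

8

Set 355 + 150·log₂ n ≤ 821 → log₂ n ≤ (821 − 355)/150 = 3.1067.
So n ≤ 2^3.1067 = 8.614; the largest integer n is 8.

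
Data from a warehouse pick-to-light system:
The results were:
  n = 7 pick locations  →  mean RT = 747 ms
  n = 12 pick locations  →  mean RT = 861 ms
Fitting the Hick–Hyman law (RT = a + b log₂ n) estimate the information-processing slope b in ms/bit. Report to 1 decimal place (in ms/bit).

The slope on a log₂ axis is (861 − 747) / (3.5850 − 2.8074) = 146.604 ms/bit.

146.6 ms/bit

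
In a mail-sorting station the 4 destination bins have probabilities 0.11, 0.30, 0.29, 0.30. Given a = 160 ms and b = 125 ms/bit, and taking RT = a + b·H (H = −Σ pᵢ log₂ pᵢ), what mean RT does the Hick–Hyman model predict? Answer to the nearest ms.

H = 0.11·log₂(1/0.11) + 0.30·log₂(1/0.30) + 0.29·log₂(1/0.29) + 0.30·log₂(1/0.30) = 1.9104 bits.
RT = 160 + 125 × 1.9104 = 398.80 ms.

399 ms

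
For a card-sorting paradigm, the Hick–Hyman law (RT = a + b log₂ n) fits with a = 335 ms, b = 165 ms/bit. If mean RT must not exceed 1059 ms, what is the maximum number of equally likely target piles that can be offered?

20

Set 335 + 165·log₂ n ≤ 1059 → log₂ n ≤ (1059 − 335)/165 = 4.3879.
So n ≤ 2^4.3879 = 20.935; the largest integer n is 20.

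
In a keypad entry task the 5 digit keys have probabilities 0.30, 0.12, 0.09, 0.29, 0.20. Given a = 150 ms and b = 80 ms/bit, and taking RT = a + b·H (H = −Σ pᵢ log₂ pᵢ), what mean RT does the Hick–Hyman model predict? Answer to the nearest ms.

Entropy contributions −pᵢ log₂ pᵢ: 0.5211, 0.3671, 0.3127, 0.5179, 0.4644; sum H = 2.1831 bits.
RT = a + bH = 150 + 80·2.1831 = 324.65 ms.

325 ms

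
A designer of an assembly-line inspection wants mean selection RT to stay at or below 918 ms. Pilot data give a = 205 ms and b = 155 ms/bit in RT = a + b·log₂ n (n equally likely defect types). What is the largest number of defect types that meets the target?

Information budget: (918 − 205)/155 = 4.6000 bits, so n ≤ 2^4.6000 = 24.251 → at most 24.

24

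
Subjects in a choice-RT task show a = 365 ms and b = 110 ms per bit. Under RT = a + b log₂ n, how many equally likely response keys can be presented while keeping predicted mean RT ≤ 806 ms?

Set 365 + 110·log₂ n ≤ 806 → log₂ n ≤ (806 − 365)/110 = 4.0091.
So n ≤ 2^4.0091 = 16.101; the largest integer n is 16.

16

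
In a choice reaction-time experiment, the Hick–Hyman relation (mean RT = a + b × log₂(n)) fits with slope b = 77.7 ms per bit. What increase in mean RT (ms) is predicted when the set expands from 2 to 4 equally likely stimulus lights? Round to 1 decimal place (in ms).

77.7 ms

The intercept a cancels: ΔRT = b·(log₂ n₂ − log₂ n₁) = b·log₂(n₂/n₁).
log₂(4) − log₂(2) = log₂(4/2) = log₂(2) = 1.
ΔRT = 77.7 × 1.0000 = 77.700 ms.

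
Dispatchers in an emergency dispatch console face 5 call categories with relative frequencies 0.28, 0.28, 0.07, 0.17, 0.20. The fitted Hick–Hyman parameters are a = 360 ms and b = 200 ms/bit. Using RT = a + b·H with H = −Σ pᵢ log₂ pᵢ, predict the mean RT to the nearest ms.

799 ms

H = 0.28·log₂(1/0.28) + 0.28·log₂(1/0.28) + 0.07·log₂(1/0.07) + 0.17·log₂(1/0.17) + 0.20·log₂(1/0.20) = 2.1960 bits.
RT = 360 + 200 × 2.1960 = 799.19 ms.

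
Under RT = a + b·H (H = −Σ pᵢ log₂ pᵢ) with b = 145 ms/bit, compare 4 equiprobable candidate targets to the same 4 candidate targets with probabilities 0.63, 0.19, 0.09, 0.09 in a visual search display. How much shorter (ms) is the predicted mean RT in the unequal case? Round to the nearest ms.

72 ms

Equiprobable entropy H₀ = log₂ 4 = 2.0000 bits.
Skewed entropy H = −Σ pᵢ log₂ pᵢ = 1.5005 bits.
ΔRT = b·(H₀ − H) = 145 × 0.4995 = 72.43 ms.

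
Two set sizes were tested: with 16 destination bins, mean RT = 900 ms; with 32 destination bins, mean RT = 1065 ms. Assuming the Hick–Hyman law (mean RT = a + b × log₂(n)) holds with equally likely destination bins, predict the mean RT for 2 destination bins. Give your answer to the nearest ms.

405 ms

RT is linear in log₂ n, so two points fix the line:
  b = (1065 − 900) / (log₂ 32 − log₂ 16) = 165 / (5 − 4) = 165 ms/bit
  a = 900 − 165 × 4 = 240 ms
Then RT(2) = 240 + 165 × log₂ 2 = 240 + 165 × 1 ≈ 405.000 ms.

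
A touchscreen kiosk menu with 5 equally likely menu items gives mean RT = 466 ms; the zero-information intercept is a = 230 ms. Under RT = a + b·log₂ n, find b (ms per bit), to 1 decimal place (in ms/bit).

101.6 ms/bit

log₂(5) = 2.3219 bits.
b = (RT − a)/log₂ n = (466 − 230) / 2.3219 = 101.640 ms/bit.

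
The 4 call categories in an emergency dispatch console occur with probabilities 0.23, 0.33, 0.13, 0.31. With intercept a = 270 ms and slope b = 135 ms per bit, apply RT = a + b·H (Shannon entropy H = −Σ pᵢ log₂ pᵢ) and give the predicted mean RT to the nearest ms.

H = 0.23·log₂(1/0.23) + 0.33·log₂(1/0.33) + 0.13·log₂(1/0.13) + 0.31·log₂(1/0.31) = 1.9219 bits.
RT = 270 + 135 × 1.9219 = 529.46 ms.

529 ms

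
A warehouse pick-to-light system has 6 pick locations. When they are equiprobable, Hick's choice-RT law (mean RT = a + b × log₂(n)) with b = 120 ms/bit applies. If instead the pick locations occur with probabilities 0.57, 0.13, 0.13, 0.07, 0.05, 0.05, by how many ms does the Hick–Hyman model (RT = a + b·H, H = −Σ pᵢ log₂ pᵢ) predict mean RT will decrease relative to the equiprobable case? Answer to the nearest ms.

79 ms

Equiprobable entropy H₀ = log₂ 6 = 2.5850 bits.
Skewed entropy H = −Σ pᵢ log₂ pᵢ = 1.9283 bits.
ΔRT = b·(H₀ − H) = 120 × 0.6567 = 78.80 ms.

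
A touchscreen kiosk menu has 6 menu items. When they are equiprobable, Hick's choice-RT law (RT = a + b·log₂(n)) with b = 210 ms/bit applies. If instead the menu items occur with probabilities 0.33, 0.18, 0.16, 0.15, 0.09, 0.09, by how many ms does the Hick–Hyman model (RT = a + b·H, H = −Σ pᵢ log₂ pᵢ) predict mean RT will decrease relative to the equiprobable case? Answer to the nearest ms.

32 ms

The RT saving is b·ΔH. Equiprobable H₀ = log₂(6) = 2.5850 bits; with the given probabilities H = 2.4320 bits.
b·(H₀ − H) = 210 × (2.5850 − 2.4320) = 32.12 ms.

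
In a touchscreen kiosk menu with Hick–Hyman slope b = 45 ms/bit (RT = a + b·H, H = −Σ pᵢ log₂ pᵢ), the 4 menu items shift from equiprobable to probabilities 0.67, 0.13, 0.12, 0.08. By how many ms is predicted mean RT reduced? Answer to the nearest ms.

26 ms

The RT saving is b·ΔH. Equiprobable H₀ = log₂(4) = 2.0000 bits; with the given probabilities H = 1.4283 bits.
b·(H₀ − H) = 45 × (2.0000 − 1.4283) = 25.73 ms.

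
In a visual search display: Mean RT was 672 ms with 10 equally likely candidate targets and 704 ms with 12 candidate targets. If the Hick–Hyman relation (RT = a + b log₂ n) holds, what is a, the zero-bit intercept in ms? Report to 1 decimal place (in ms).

267.9 ms

The slope on a log₂ axis is (704 − 672) / (3.5850 − 3.3219) = 121.657 ms/bit.
a = RT₁ − b·log₂ n₁ = 672 − 121.657 × 3.3219 = 267.864 ms.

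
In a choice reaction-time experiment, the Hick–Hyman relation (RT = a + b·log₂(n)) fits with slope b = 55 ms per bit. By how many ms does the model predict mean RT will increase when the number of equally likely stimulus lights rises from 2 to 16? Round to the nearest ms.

The intercept a cancels: ΔRT = b·(log₂ n₂ − log₂ n₁) = b·log₂(n₂/n₁).
log₂(16) − log₂(2) = log₂(16/2) = log₂(8) = 3.
ΔRT = 55 × 3.0000 = 165.000 ms.

165 ms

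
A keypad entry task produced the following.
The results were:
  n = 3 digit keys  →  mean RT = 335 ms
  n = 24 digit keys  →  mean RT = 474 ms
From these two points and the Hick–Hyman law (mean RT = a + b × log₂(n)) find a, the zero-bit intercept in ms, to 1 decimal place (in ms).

Slope: b = (474 − 335) / (log₂ 24 − log₂ 3) = 139/3.0000 = 46.333 ms/bit.
a = RT₁ − b·log₂ n₁ = 335 − 46.333 × 1.5850 = 261.563 ms.

261.6 ms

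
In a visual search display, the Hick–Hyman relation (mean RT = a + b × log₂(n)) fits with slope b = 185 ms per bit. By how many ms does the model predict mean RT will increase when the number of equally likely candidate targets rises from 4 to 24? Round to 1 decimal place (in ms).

478.2 ms

The intercept a cancels: ΔRT = b·(log₂ n₂ − log₂ n₁) = b·log₂(n₂/n₁).
log₂(24) − log₂(4) = 4.5850 − 2 = 2.5850.
ΔRT = 185 × 2.5850 = 478.218 ms.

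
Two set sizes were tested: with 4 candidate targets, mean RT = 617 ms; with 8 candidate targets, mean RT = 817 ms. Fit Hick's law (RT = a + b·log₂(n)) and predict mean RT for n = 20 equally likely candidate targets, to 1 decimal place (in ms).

RT is linear in log₂ n, so two points fix the line:
  b = (817 − 617) / (log₂ 8 − log₂ 4) = 200 / (3 − 2) = 200.000 ms/bit
  a = 617 − 200.000 × 2 = 217.000 ms
Then RT(20) = 217.000 + 200.000 × log₂ 20 = 217.000 + 200.000 × 4.3219 ≈ 1081.386 ms.

1081.4 ms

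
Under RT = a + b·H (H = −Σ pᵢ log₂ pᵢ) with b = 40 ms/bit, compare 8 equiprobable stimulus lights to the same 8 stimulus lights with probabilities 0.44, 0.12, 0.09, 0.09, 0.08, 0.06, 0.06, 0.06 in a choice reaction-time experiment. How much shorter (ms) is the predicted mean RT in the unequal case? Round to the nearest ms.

19 ms

The RT saving is b·ΔH. Equiprobable H₀ = log₂(8) = 3.0000 bits; with the given probabilities H = 2.5356 bits.
b·(H₀ − H) = 40 × (3.0000 − 2.5356) = 18.57 ms.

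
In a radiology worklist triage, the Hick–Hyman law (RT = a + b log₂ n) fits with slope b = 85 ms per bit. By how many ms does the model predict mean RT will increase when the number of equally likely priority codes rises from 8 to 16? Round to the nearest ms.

85 ms

The intercept a cancels: ΔRT = b·(log₂ n₂ − log₂ n₁) = b·log₂(n₂/n₁).
log₂(16) − log₂(8) = log₂(16/8) = log₂(2) = 1.
ΔRT = 85 × 1.0000 = 85.000 ms.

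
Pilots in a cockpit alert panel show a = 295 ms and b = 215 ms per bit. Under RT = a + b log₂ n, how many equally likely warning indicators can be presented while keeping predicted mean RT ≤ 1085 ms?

12

Set 295 + 215·log₂ n ≤ 1085 → log₂ n ≤ (1085 − 295)/215 = 3.6744.
So n ≤ 2^3.6744 = 12.768; the largest integer n is 12.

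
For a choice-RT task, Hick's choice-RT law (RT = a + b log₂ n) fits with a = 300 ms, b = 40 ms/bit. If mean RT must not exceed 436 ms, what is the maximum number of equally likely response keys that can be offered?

Set 300 + 40·log₂ n ≤ 436 → log₂ n ≤ (436 − 300)/40 = 3.4000.
So n ≤ 2^3.4000 = 10.556; the largest integer n is 10.

10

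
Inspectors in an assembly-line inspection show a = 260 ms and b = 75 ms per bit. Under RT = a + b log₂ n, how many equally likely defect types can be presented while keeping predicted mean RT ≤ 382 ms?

75·log₂ n ≤ 382 − 260 = 122, giving log₂ n ≤ 1.6267 and n ≤ 3.088. The largest whole number is 3.

3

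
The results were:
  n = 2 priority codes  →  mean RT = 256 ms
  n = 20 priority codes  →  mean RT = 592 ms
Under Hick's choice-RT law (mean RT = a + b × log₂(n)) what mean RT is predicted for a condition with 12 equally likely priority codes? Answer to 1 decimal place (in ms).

517.5 ms

Fit slope and intercept:
  b = (592 − 256) / (log₂ 20 − log₂ 2) = 336 / (4.3219 − 1) = 101.146 ms/bit
  a = 256 − 101.146 × 1 = 154.854 ms
Then RT(12) = 154.854 + 101.146 × log₂ 12 = 154.854 + 101.146 × 3.5850 ≈ 517.459 ms.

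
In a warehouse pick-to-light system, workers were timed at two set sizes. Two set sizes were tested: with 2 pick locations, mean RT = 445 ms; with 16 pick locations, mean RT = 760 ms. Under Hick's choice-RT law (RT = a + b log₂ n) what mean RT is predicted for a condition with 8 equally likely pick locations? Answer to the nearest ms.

655 ms

Solve the two-equation system in a and b:
  b = (760 − 445) / (log₂ 16 − log₂ 2) = 315 / (4 − 1) = 105 ms/bit
  a = 445 − 105 × 1 = 340 ms
Then RT(8) = 340 + 105 × log₂ 8 = 340 + 105 × 3 ≈ 655.000 ms.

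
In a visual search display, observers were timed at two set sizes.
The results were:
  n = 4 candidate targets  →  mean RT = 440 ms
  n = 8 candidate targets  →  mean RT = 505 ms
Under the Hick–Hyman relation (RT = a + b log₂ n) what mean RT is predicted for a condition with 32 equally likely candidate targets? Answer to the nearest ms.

635 ms

RT is linear in log₂ n, so two points fix the line:
  b = (505 − 440) / (log₂ 8 − log₂ 4) = 65 / (3 − 2) = 65 ms/bit
  a = 440 − 65 × 2 = 310 ms
Then RT(32) = 310 + 65 × log₂ 32 = 310 + 65 × 5 ≈ 635.000 ms.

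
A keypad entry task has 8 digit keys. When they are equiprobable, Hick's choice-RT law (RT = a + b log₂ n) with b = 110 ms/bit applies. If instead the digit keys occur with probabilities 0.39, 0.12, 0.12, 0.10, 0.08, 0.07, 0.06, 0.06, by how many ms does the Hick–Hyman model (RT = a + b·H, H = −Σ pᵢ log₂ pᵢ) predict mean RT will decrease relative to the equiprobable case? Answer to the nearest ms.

39 ms

Equiprobable entropy H₀ = log₂ 8 = 3.0000 bits.
Skewed entropy H = −Σ pᵢ log₂ pᵢ = 2.6433 bits.
ΔRT = b·(H₀ − H) = 110 × 0.3567 = 39.24 ms.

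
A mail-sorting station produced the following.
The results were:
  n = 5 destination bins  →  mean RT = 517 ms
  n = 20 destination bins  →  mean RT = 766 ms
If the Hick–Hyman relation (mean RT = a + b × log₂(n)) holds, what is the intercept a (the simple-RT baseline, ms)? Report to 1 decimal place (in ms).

227.9 ms

Slope: b = (766 − 517) / (log₂ 20 − log₂ 5) = 249/2.0000 = 124.500 ms/bit.
Intercept: a = 517 − 124.500·log₂(5) = 227.920 ms.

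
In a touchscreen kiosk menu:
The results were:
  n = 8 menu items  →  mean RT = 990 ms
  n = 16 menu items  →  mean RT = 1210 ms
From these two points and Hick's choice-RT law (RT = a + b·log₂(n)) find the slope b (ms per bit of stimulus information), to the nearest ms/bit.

220 ms/bit

b = (RT₂ − RT₁)/(log₂ n₂ − log₂ n₁) = (1210 − 990)/(4 − 3) = 220 ms/bit.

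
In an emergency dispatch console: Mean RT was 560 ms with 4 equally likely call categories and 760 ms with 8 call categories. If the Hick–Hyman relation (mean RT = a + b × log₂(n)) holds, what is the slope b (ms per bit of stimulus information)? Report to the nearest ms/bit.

b = (RT₂ − RT₁)/(log₂ n₂ − log₂ n₁) = (760 − 560)/(3 − 2) = 200 ms/bit.

200 ms/bit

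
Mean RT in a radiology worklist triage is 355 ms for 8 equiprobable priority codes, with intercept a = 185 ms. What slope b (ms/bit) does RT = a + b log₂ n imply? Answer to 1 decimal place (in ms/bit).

b = (355 − 185) / log₂(8) = 170 / 3 = 56.667 ms/bit.

56.7 ms/bit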